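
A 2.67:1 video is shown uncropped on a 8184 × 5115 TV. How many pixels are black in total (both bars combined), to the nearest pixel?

16775821 pixels

2.67:1 (2.670) > 16:10 (1.600), so the video fills the width.
That makes the image 3065.1685 px tall (8184 / 2.670).
Leftover height: 5115 − 3065.1685 = 2049.8315 px.
Bar area = 2049.8315 × 8184 ≈ 16775821 px.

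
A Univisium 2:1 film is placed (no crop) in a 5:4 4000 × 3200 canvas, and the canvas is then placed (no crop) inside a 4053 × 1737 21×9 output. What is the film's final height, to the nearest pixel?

Univisium 2:1 in 4000×3200: fills the width, so the film is 4000.00 × 2000.00.
Second fit — the 5:4 canvas into 4053×1737 spans the height: 2171.25 × 1737.00 (×0.5428 from 4000×3200).
So the film's height is 2000.00 × 0.5428 ≈ 1085.62.

1086 px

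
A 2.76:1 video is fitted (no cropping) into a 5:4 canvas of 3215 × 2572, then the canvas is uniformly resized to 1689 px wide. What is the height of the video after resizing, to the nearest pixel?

Fitted into 3215×2572, the video spans the width; its height is 3215 / 2.760 ≈ 1164.86 px.
The frame scales by 1689/3215 = 0.5253; 1164.86 × 0.5253 ≈ 611.96 px.

612 px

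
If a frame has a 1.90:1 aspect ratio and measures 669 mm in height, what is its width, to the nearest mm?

At 1.90:1, 669 × 1.900 ≈ 1271.10.

1271 mm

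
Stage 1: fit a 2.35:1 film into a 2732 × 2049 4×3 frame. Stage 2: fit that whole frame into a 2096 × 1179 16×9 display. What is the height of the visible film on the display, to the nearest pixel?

Inside the 2732×2049 canvas the film is width-limited at 2732.00 × 1162.55.
Second fit — the 4×3 canvas into 2096×1179 spans the height: 1572.00 × 1179.00 (×0.5754 from 2732×2049).
The film scales with it: height 1162.55 × 0.5754 ≈ 668.94.

669 px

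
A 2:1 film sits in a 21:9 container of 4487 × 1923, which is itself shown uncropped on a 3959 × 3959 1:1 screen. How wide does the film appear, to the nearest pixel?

3393 px

Inside the 4487×1923 canvas the film is height-limited at 3846.00 × 1923.00.
21:9 in 3959×3959: fills the width, so the intermediate becomes 3959.00 × 1696.71 — a scale of ×0.8823.
The film scales with it: width 3846.00 × 0.8823 ≈ 3393.43.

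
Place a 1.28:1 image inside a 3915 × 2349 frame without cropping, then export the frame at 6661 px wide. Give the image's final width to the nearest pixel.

In the 3915×2349 frame the image fills the height: width = 2349 × 1.280 ≈ 3006.72 px.
Scaling 3915 → 6661 is ×1.7014, so the width becomes 3006.72 × 1.7014 ≈ 5115.65 px.

5116 px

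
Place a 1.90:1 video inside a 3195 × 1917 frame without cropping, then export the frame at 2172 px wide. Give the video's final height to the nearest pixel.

Fitted into 3195×1917, the video spans the width; its height is 3195 / 1.900 ≈ 1681.58 px.
The frame scales by 2172/3195 = 0.6798; 1681.58 × 0.6798 ≈ 1143.16 px.

1143 px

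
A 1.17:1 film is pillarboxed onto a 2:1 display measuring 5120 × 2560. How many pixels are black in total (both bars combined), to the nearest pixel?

1.17:1 (1.170) < 2:1 (2.000), so the film fills the height.
That makes the image 2995.2000 px wide (2560 × 1.170).
Leftover width: 5120 − 2995.2000 = 2124.8000 px.
Across the 2560-px span: 2124.8000 × 2560 ≈ 5439488 px.

5439488 pixels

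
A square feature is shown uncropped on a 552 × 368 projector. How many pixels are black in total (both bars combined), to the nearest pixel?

67712 pixels

square is narrower than 3×2, so it spans the full height.
That makes the image 368.0000 px wide (368 × 1/1).
552 − 368.0000 = 184.0000 px of bars.
That's 184.0000 × 368 ≈ 67712 black pixels.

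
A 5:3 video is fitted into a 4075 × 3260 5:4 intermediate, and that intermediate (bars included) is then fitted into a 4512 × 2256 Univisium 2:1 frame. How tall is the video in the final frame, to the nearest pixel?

5:3 in 4075×3260: fills the width, so the video is 4075.00 × 2445.00.
The 5:4 canvas is height-limited in 4512×2256, giving 2820.00 × 2256.00; scale factor 0.6920.
So the video's height is 2445.00 × 0.6920 ≈ 1692.00.

1692 px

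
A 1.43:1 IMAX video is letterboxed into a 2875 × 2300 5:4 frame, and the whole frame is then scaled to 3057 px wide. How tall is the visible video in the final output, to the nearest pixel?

At 2875×2300 the video is width-limited, so height = 2875 / 1.430 ≈ 2010.49 px.
Resizing to 3057 px wide multiplies everything by 1.0633: 2010.49 → 2137.76 px.

2138 px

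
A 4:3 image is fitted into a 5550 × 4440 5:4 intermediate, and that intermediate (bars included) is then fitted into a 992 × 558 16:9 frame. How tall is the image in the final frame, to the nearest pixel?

523 px

First fit — 4:3 into 5550×4440 spans the width: 5550.00 × 4162.50.
Second fit — the 5:4 canvas into 992×558 spans the height: 697.50 × 558.00 (×0.1257 from 5550×4440).
So the image's height is 4162.50 × 0.1257 ≈ 523.12.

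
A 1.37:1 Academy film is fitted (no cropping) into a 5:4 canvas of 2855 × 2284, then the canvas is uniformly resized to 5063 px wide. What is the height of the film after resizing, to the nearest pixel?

3696 px

Fitted into 2855×2284, the film spans the width; its height is 2855 / 1.370 ≈ 2083.94 px.
Scaling 2855 → 5063 is ×1.7734, so the height becomes 2083.94 × 1.7734 ≈ 3695.62 px.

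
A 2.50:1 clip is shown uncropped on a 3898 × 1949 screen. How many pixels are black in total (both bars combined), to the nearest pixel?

2.50:1 is wider than 2:1, so it spans the full width.
Content height = 3898 / 2.500 ≈ 1559.2000 px.
Leftover height: 1949 − 1559.2000 = 389.8000 px.
Bar area = 389.8000 × 3898 ≈ 1519440 px.

1519440 pixels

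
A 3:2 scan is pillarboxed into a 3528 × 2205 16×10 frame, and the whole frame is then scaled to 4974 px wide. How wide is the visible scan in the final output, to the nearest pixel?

In the 3528×2205 frame the scan fills the height: width = 2205 × 3/2 ≈ 3307.50 px.
Resizing to 4974 px wide multiplies everything by 1.4099: 3307.50 → 4663.12 px.

4663 px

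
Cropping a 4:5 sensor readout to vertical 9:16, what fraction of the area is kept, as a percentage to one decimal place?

The height stays; only width is cut (since vertical 9:16 is narrower than 4:5).
Area ratio = (0.562)/(0.800) = 70.31% retained.

70.3%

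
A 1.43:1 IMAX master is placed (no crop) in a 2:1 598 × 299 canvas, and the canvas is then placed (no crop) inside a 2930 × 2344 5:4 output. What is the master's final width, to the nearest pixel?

First fit — 1.43:1 IMAX into 598×299 spans the height: 427.57 × 299.00.
The 2:1 canvas is width-limited in 2930×2344, giving 2930.00 × 1465.00; scale factor 4.8997.
So the master's width is 427.57 × 4.8997 ≈ 2094.95.

2095 px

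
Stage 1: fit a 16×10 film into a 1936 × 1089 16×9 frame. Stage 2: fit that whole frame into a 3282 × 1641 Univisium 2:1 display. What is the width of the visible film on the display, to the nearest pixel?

16×10 in 1936×1089: fills the height, so the film is 1742.40 × 1089.00.
The 16×9 canvas is height-limited in 3282×1641, giving 2917.33 × 1641.00; scale factor 1.5069.
So the film's width is 1742.40 × 1.5069 ≈ 2625.60.

2626 px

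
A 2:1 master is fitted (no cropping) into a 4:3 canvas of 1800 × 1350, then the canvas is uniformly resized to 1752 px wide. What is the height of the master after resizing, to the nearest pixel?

876 px

Fitted into 1800×1350, the master spans the width; its height is 1800 × 1/2 ≈ 900.00 px.
Scaling 1800 → 1752 is ×0.9733, so the height becomes 900.00 × 0.9733 ≈ 876.00 px.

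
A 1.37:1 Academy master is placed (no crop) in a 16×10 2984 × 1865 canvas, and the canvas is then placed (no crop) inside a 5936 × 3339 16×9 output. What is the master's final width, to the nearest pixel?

Inside the 2984×1865 canvas the master is height-limited at 2555.05 × 1865.00.
The 16×10 canvas is height-limited in 5936×3339, giving 5342.40 × 3339.00; scale factor 1.7903.
So the master's width is 2555.05 × 1.7903 ≈ 4574.43.

4574 px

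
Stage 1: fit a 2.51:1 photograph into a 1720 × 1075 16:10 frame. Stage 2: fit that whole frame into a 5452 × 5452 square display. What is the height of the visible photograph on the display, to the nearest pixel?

2172 px

First fit — 2.51:1 into 1720×1075 spans the width: 1720.00 × 685.26.
Second fit — the 16:10 canvas into 5452×5452 spans the width: 5452.00 × 3407.50 (×3.1698 from 1720×1075).
So the photograph's height is 685.26 × 3.1698 ≈ 2172.11.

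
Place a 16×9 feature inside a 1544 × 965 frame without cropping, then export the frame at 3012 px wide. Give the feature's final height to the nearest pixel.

At 1544×965 the feature is width-limited, so height = 1544 × 9/16 ≈ 868.50 px.
Scaling 1544 → 3012 is ×1.9508, so the height becomes 868.50 × 1.9508 ≈ 1694.25 px.

1694 px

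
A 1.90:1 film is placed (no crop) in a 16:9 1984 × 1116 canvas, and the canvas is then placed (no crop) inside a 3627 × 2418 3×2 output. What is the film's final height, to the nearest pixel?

1909 px

1.90:1 in 1984×1116: fills the width, so the film is 1984.00 × 1044.21.
Second fit — the 16:9 canvas into 3627×2418 spans the width: 3627.00 × 2040.19 (×1.8281 from 1984×1116).
So the film's height is 1044.21 × 1.8281 ≈ 1908.95.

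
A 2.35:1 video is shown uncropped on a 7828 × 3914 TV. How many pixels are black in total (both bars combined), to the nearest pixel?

2.35:1 (2.350) > 2:1 (2.000), so the video fills the width.
That makes the image 3331.0638 px tall (7828 / 2.350).
3914 − 3331.0638 = 582.9362 px of bars.
Bar area = 582.9362 × 7828 ≈ 4563224 px.

4563224 pixels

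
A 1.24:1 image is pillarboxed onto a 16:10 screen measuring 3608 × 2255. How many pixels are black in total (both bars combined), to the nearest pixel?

1830609 pixels

1.24:1 (1.240) < 16:10 (1.600), so the image fills the height.
That makes the image 2796.2000 px wide (2255 × 1.240).
Leftover width: 3608 − 2796.2000 = 811.8000 px.
That's 811.8000 × 2255 ≈ 1830609 black pixels.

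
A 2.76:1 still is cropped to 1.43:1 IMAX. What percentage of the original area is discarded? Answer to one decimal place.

Going from 2.76:1 to 1.43:1 IMAX means cutting width while keeping height.
Area ratio = (1.430)/(2.760) = 51.81%; the remaining 48.19% is cropped out.

48.2%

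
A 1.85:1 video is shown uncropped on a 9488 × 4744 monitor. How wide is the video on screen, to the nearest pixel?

1.85:1 is narrower than 2:1, so it spans the full height.
Content width = 4744 × 1.850 ≈ 8776.40 px.

8776 px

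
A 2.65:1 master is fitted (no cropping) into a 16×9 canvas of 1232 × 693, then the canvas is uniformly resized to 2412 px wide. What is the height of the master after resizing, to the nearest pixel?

Fitted into 1232×693, the master spans the width; its height is 1232 / 2.650 ≈ 464.91 px.
The frame scales by 2412/1232 = 1.9578; 464.91 × 1.9578 ≈ 910.19 px.

910 px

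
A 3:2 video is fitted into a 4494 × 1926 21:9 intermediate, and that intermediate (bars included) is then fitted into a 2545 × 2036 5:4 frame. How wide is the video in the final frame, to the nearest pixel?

First fit — 3:2 into 4494×1926 spans the height: 2889.00 × 1926.00.
Second fit — the 21:9 canvas into 2545×2036 spans the width: 2545.00 × 1090.71 (×0.5663 from 4494×1926).
Applying the same ×0.5663: 2889.00 → 1636.07.

1636 px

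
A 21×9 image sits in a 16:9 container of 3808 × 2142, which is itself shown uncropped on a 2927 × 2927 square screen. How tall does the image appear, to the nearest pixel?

First fit — 21×9 into 3808×2142 spans the width: 3808.00 × 1632.00.
Second fit — the 16:9 canvas into 2927×2927 spans the width: 2927.00 × 1646.44 (×0.7686 from 3808×2142).
Applying the same ×0.7686: 1632.00 → 1254.43.

1254 px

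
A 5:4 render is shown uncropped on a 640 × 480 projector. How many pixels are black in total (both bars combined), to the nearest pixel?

5:4 (1.250) < 4:3 (1.333), so the render fills the height.
The render is 480 × 5/4 ≈ 600.0000 px wide.
640 − 600.0000 = 40.0000 px of bars.
Bar area = 40.0000 × 480 ≈ 19200 px.

19200 pixels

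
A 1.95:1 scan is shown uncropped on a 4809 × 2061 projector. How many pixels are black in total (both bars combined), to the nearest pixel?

1628293 pixels

Since 1.950 < 2.333, the scan is height-limited.
The scan is 2061 × 1.950 ≈ 4018.9500 px wide.
4809 − 4018.9500 = 790.0500 px of bars.
Across the 2061-px span: 790.0500 × 2061 ≈ 1628293 px.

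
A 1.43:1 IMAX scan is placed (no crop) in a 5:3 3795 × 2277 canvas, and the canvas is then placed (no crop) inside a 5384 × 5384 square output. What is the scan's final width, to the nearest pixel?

4619 px

First fit — 1.43:1 IMAX into 3795×2277 spans the height: 3256.11 × 2277.00.
5:3 in 5384×5384: fills the width, so the intermediate becomes 5384.00 × 3230.40 — a scale of ×1.4187.
The scan scales with it: width 3256.11 × 1.4187 ≈ 4619.47.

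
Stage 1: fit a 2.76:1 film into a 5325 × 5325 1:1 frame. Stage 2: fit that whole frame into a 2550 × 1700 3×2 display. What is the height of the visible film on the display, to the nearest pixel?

First fit — 2.76:1 into 5325×5325 spans the width: 5325.00 × 1929.35.
1:1 in 2550×1700: fills the height, so the intermediate becomes 1700.00 × 1700.00 — a scale of ×0.3192.
Applying the same ×0.3192: 1929.35 → 615.94.

616 px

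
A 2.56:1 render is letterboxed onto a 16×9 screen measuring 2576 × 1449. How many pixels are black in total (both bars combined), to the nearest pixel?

2.56:1 is wider than 16×9, so it spans the full width.
That makes the image 1006.2500 px tall (2576 / 2.560).
1449 − 1006.2500 = 442.7500 px of bars.
That's 442.7500 × 2576 ≈ 1140524 black pixels.

1140524 pixels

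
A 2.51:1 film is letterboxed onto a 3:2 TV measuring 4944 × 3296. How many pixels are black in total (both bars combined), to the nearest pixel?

6557123 pixels

2.51:1 is wider than 3:2, so it spans the full width.
That makes the image 1969.7211 px tall (4944 / 2.510).
Leftover height: 3296 − 1969.7211 = 1326.2789 px.
Bar area = 1326.2789 × 4944 ≈ 6557123 px.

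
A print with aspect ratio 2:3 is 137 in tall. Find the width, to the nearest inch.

91 in

Width = 137 / 3 × 2 = 91.33.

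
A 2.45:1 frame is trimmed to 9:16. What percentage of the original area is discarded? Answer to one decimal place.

9:16 is narrower than 2.45:1, so the crop keeps the full height and trims the width.
Fraction kept = (0.562)/(2.450) ≈ 22.96%, so 77.04% is lost.

77.0%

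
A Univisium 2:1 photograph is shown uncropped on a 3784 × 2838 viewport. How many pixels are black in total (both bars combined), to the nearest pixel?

Univisium 2:1 is wider than 4:3, so it spans the full width.
That makes the image 1892.0000 px tall (3784 × 1/2).
2838 − 1892.0000 = 946.0000 px of bars.
Bar area = 946.0000 × 3784 ≈ 3579664 px.

3579664 pixels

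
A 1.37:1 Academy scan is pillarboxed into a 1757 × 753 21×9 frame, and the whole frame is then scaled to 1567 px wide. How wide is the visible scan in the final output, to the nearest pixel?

At 1757×753 the scan is height-limited, so width = 753 × 1.370 ≈ 1031.61 px.
The frame scales by 1567/1757 = 0.8919; 1031.61 × 0.8919 ≈ 920.05 px.

920 px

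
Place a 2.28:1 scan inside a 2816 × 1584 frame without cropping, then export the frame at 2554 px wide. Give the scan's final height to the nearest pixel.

In the 2816×1584 frame the scan fills the width: height = 2816 / 2.280 ≈ 1235.09 px.
Scaling 2816 → 2554 is ×0.9070, so the height becomes 1235.09 × 0.9070 ≈ 1120.18 px.

1120 px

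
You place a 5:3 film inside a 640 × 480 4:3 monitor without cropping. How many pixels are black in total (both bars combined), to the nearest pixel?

Since 1.667 > 1.333, the film is width-limited.
The film is 640 × 3/5 ≈ 384.0000 px tall.
Leftover height: 480 − 384.0000 = 96.0000 px.
Across the 640-px span: 96.0000 × 640 ≈ 61440 px.

61440 pixels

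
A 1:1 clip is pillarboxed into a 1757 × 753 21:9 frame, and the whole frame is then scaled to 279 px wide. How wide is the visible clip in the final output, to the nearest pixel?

120 px

Fitted into 1757×753, the clip spans the height; its width is 753 × 1/1 ≈ 753.00 px.
Resizing to 279 px wide multiplies everything by 0.1588: 753.00 → 119.57 px.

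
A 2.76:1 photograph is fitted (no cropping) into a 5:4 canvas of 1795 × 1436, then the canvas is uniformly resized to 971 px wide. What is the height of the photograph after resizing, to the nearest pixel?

Fitted into 1795×1436, the photograph spans the width; its height is 1795 / 2.760 ≈ 650.36 px.
Scaling 1795 → 971 is ×0.5409, so the height becomes 650.36 × 0.5409 ≈ 351.81 px.

352 px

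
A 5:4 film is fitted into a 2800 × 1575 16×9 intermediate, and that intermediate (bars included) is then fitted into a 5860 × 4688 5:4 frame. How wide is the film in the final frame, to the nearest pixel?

4120 px

5:4 in 2800×1575: fills the height, so the film is 1968.75 × 1575.00.
The 16×9 canvas is width-limited in 5860×4688, giving 5860.00 × 3296.25; scale factor 2.0929.
So the film's width is 1968.75 × 2.0929 ≈ 4120.31.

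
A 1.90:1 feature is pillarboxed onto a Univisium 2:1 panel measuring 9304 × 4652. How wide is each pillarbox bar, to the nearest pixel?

1.90:1 is narrower than Univisium 2:1, so it spans the full height.
That makes the image 8838.80 px wide (4652 × 1.900).
Black = 9304 − 8838.80 = 465.20 px, or 232.60 per bar.

233 px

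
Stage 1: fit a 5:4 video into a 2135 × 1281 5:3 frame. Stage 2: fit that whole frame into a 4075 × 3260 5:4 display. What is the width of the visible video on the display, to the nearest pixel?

3056 px

First fit — 5:4 into 2135×1281 spans the height: 1601.25 × 1281.00.
The 5:3 canvas is width-limited in 4075×3260, giving 4075.00 × 2445.00; scale factor 1.9087.
The video scales with it: width 1601.25 × 1.9087 ≈ 3056.25.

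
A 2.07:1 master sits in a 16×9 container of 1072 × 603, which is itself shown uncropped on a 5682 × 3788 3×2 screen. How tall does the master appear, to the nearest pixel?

2745 px

Inside the 1072×603 canvas the master is width-limited at 1072.00 × 517.87.
The 16×9 canvas is width-limited in 5682×3788, giving 5682.00 × 3196.12; scale factor 5.3004.
So the master's height is 517.87 × 5.3004 ≈ 2744.93.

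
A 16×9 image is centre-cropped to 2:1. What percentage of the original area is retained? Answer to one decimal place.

The width stays; only height is cut (since 2:1 is wider than 16×9).
(1.778)/(2.000) ≈ 0.889 of the area survives.

88.9%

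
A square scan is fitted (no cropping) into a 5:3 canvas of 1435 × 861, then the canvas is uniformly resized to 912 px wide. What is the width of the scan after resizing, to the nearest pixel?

547 px

At 1435×861 the scan is height-limited, so width = 861 × 1/1 ≈ 861.00 px.
Resizing to 912 px wide multiplies everything by 0.6355: 861.00 → 547.20 px.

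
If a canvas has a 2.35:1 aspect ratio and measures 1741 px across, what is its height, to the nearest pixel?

741 px

1741 / 2.350 = 740.85.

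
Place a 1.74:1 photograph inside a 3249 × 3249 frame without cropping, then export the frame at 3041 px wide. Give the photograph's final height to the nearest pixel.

In the 3249×3249 frame the photograph fills the width: height = 3249 / 1.740 ≈ 1867.24 px.
Scaling 3249 → 3041 is ×0.9360, so the height becomes 1867.24 × 0.9360 ≈ 1747.70 px.

1748 px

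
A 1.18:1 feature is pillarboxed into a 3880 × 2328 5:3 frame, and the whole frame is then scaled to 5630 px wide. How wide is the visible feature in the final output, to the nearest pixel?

3986 px

In the 3880×2328 frame the feature fills the height: width = 2328 × 1.180 ≈ 2747.04 px.
Scaling 3880 → 5630 is ×1.4510, so the width becomes 2747.04 × 1.4510 ≈ 3986.04 px.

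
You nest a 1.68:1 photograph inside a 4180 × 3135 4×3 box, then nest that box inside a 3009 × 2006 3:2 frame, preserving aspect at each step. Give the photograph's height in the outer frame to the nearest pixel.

1592 px

First fit — 1.68:1 into 4180×3135 spans the width: 4180.00 × 2488.10.
Second fit — the 4×3 canvas into 3009×2006 spans the height: 2674.67 × 2006.00 (×0.6399 from 4180×3135).
Applying the same ×0.6399: 2488.10 → 1592.06.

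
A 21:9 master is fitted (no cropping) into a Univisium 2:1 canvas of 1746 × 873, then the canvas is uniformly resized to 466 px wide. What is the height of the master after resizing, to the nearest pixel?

In the 1746×873 frame the master fills the width: height = 1746 × 9/21 ≈ 748.29 px.
The frame scales by 466/1746 = 0.2669; 748.29 × 0.2669 ≈ 199.71 px.

200 px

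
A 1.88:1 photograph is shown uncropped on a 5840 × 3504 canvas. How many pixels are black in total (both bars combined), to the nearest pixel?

Since 1.880 > 1.667, the photograph is width-limited.
That makes the image 3106.3830 px tall (5840 / 1.880).
Leftover height: 3504 − 3106.3830 = 397.6170 px.
That's 397.6170 × 5840 ≈ 2322083 black pixels.

2322083 pixels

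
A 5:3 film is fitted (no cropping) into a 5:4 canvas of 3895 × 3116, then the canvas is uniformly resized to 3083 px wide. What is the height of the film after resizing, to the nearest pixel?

Fitted into 3895×3116, the film spans the width; its height is 3895 × 3/5 ≈ 2337.00 px.
Scaling 3895 → 3083 is ×0.7915, so the height becomes 2337.00 × 0.7915 ≈ 1849.80 px.

1850 px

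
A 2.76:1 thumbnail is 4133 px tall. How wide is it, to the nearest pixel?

4133 × 2.760 = 11407.08.

11407 px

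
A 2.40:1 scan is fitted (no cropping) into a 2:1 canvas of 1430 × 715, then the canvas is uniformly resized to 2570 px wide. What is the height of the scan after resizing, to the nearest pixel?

In the 1430×715 frame the scan fills the width: height = 1430 / 2.400 ≈ 595.83 px.
Resizing to 2570 px wide multiplies everything by 1.7972: 595.83 → 1070.83 px.

1071 px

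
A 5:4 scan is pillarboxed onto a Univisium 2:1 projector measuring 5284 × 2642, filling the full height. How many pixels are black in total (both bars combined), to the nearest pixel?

5235123 pixels

That makes the image 3302.5000 px wide (2642 × 5/4).
Leftover width: 5284 − 3302.5000 = 1981.5000 px.
Bar area = 1981.5000 × 2642 ≈ 5235123 px.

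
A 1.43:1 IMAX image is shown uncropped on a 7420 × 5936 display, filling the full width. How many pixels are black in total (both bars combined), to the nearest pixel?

The image is 7420 / 1.430 ≈ 5188.8112 px tall.
5936 − 5188.8112 = 747.1888 px of bars.
Across the 7420-px span: 747.1888 × 7420 ≈ 5544141 px.

5544141 pixels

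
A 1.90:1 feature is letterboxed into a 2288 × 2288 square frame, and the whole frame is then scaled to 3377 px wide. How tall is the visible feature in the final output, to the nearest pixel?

At 2288×2288 the feature is width-limited, so height = 2288 / 1.900 ≈ 1204.21 px.
Resizing to 3377 px wide multiplies everything by 1.4760: 1204.21 → 1777.37 px.

1777 px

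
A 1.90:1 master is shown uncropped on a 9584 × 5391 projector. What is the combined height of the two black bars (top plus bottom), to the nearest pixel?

1.90:1 (1.900) > 16:9 (1.778), so the master fills the width.
The master is 9584 / 1.900 ≈ 5044.21 px tall.
Black = 5391 − 5044.21 = 346.79 px.

347 px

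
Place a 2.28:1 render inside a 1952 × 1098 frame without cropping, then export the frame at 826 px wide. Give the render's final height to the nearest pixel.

In the 1952×1098 frame the render fills the width: height = 1952 / 2.280 ≈ 856.14 px.
Resizing to 826 px wide multiplies everything by 0.4232: 856.14 → 362.28 px.

362 px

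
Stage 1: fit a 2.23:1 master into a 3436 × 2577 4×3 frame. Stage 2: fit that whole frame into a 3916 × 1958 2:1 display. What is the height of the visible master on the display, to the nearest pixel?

1171 px

First fit — 2.23:1 into 3436×2577 spans the width: 3436.00 × 1540.81.
Second fit — the 4×3 canvas into 3916×1958 spans the height: 2610.67 × 1958.00 (×0.7598 from 3436×2577).
So the master's height is 1540.81 × 0.7598 ≈ 1170.70.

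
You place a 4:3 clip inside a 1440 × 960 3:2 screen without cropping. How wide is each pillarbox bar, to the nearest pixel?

80 px

4:3 is narrower than 3:2, so it spans the full height.
Content width = 960 × 4/3 ≈ 1280.00 px.
Black = 1440 − 1280.00 = 160.00 px, or 80.00 per bar.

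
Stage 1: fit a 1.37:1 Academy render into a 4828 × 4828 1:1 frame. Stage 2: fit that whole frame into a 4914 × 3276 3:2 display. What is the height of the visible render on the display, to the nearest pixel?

1.37:1 Academy in 4828×4828: fills the width, so the render is 4828.00 × 3524.09.
Second fit — the 1:1 canvas into 4914×3276 spans the height: 3276.00 × 3276.00 (×0.6785 from 4828×4828).
So the render's height is 3524.09 × 0.6785 ≈ 2391.24.

2391 px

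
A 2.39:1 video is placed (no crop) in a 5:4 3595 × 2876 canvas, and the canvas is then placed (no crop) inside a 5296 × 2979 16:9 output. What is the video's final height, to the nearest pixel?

2.39:1 in 3595×2876: fills the width, so the video is 3595.00 × 1504.18.
Second fit — the 5:4 canvas into 5296×2979 spans the height: 3723.75 × 2979.00 (×1.0358 from 3595×2876).
So the video's height is 1504.18 × 1.0358 ≈ 1558.05.

1558 px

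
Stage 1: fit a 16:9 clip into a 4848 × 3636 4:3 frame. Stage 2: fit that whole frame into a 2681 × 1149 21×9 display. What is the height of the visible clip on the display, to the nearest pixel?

First fit — 16:9 into 4848×3636 spans the width: 4848.00 × 2727.00.
Second fit — the 4:3 canvas into 2681×1149 spans the height: 1532.00 × 1149.00 (×0.3160 from 4848×3636).
Applying the same ×0.3160: 2727.00 → 861.75.

862 px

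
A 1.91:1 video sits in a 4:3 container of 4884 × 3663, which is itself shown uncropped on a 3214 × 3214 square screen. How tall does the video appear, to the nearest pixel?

1683 px

Inside the 4884×3663 canvas the video is width-limited at 4884.00 × 2557.07.
Second fit — the 4:3 canvas into 3214×3214 spans the width: 3214.00 × 2410.50 (×0.6581 from 4884×3663).
The video scales with it: height 2557.07 × 0.6581 ≈ 1682.72.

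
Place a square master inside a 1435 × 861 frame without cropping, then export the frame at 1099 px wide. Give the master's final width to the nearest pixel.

Fitted into 1435×861, the master spans the height; its width is 861 × 1/1 ≈ 861.00 px.
Scaling 1435 → 1099 is ×0.7659, so the width becomes 861.00 × 0.7659 ≈ 659.40 px.

659 px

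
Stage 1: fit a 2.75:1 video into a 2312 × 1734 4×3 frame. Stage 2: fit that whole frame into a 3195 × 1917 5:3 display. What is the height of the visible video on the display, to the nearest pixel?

929 px

2.75:1 in 2312×1734: fills the width, so the video is 2312.00 × 840.73.
Second fit — the 4×3 canvas into 3195×1917 spans the height: 2556.00 × 1917.00 (×1.1055 from 2312×1734).
So the video's height is 840.73 × 1.1055 ≈ 929.45.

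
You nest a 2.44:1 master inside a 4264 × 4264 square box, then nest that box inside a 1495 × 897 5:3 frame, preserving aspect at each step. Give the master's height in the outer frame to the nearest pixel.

First fit — 2.44:1 into 4264×4264 spans the width: 4264.00 × 1747.54.
square in 1495×897: fills the height, so the intermediate becomes 897.00 × 897.00 — a scale of ×0.2104.
Applying the same ×0.2104: 1747.54 → 367.62.

368 px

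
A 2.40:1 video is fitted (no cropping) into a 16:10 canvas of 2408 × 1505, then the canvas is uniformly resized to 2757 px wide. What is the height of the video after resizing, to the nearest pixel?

1149 px

In the 2408×1505 frame the video fills the width: height = 2408 / 2.400 ≈ 1003.33 px.
Scaling 2408 → 2757 is ×1.1449, so the height becomes 1003.33 × 1.1449 ≈ 1148.75 px.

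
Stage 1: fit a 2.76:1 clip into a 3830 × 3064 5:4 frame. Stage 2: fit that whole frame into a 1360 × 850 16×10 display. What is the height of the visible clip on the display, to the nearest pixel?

385 px

2.76:1 in 3830×3064: fills the width, so the clip is 3830.00 × 1387.68.
Second fit — the 5:4 canvas into 1360×850 spans the height: 1062.50 × 850.00 (×0.2774 from 3830×3064).
Applying the same ×0.2774: 1387.68 → 384.96.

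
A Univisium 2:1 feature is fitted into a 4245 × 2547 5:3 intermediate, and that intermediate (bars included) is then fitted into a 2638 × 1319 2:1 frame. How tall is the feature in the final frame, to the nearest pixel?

1099 px

Univisium 2:1 in 4245×2547: fills the width, so the feature is 4245.00 × 2122.50.
5:3 in 2638×1319: fills the height, so the intermediate becomes 2198.33 × 1319.00 — a scale of ×0.5179.
So the feature's height is 2122.50 × 0.5179 ≈ 1099.17.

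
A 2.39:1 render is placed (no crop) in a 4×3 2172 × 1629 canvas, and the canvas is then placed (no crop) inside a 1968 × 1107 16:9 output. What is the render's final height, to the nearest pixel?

618 px

Inside the 2172×1629 canvas the render is width-limited at 2172.00 × 908.79.
4×3 in 1968×1107: fills the height, so the intermediate becomes 1476.00 × 1107.00 — a scale of ×0.6796.
Applying the same ×0.6796: 908.79 → 617.57.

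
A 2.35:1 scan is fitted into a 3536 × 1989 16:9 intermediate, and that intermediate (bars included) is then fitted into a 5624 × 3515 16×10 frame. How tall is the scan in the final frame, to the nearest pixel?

First fit — 2.35:1 into 3536×1989 spans the width: 3536.00 × 1504.68.
16:9 in 5624×3515: fills the width, so the intermediate becomes 5624.00 × 3163.50 — a scale of ×1.5905.
So the scan's height is 1504.68 × 1.5905 ≈ 2393.19.

2393 px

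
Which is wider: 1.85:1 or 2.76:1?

2.76:1

1.85 and 2.76; 2.76 > 1.85.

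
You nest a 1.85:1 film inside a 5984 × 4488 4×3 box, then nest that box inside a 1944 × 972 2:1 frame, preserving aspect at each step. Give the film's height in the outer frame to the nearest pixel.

First fit — 1.85:1 into 5984×4488 spans the width: 5984.00 × 3234.59.
4×3 in 1944×972: fills the height, so the intermediate becomes 1296.00 × 972.00 — a scale of ×0.2166.
The film scales with it: height 3234.59 × 0.2166 ≈ 700.54.

701 px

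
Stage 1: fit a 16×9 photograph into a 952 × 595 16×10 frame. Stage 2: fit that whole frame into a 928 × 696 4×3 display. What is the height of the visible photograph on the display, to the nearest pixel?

16×9 in 952×595: fills the width, so the photograph is 952.00 × 535.50.
Second fit — the 16×10 canvas into 928×696 spans the width: 928.00 × 580.00 (×0.9748 from 952×595).
The photograph scales with it: height 535.50 × 0.9748 ≈ 522.00.

522 px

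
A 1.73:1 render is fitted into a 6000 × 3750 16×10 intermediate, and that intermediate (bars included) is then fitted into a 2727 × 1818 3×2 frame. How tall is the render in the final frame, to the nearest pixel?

1.73:1 in 6000×3750: fills the width, so the render is 6000.00 × 3468.21.
Second fit — the 16×10 canvas into 2727×1818 spans the width: 2727.00 × 1704.38 (×0.4545 from 6000×3750).
So the render's height is 3468.21 × 0.4545 ≈ 1576.30.

1576 px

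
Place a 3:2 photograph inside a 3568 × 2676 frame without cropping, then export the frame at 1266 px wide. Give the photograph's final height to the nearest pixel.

Fitted into 3568×2676, the photograph spans the width; its height is 3568 × 2/3 ≈ 2378.67 px.
Scaling 3568 → 1266 is ×0.3548, so the height becomes 2378.67 × 0.3548 ≈ 844.00 px.

844 px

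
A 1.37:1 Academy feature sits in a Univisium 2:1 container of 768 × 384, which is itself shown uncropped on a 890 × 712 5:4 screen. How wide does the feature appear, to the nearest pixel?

First fit — 1.37:1 Academy into 768×384 spans the height: 526.08 × 384.00.
Univisium 2:1 in 890×712: fills the width, so the intermediate becomes 890.00 × 445.00 — a scale of ×1.1589.
Applying the same ×1.1589: 526.08 → 609.65.

610 px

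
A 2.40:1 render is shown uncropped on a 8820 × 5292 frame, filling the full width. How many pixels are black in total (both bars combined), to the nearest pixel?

14261940 pixels

That makes the image 3675.0000 px tall (8820 / 2.400).
Black = 5292 − 3675.0000 = 1617.0000 px.
Across the 8820-px span: 1617.0000 × 8820 ≈ 14261940 px.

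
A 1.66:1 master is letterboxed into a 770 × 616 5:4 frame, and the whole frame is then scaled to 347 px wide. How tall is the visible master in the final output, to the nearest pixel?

Fitted into 770×616, the master spans the width; its height is 770 / 1.660 ≈ 463.86 px.
The frame scales by 347/770 = 0.4506; 463.86 × 0.4506 ≈ 209.04 px.

209 px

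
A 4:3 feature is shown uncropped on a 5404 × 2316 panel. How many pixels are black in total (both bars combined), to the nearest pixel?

Since 1.333 < 2.333, the feature is height-limited.
That makes the image 3088.0000 px wide (2316 × 4/3).
5404 − 3088.0000 = 2316.0000 px of bars.
Bar area = 2316.0000 × 2316 ≈ 5363856 px.

5363856 pixels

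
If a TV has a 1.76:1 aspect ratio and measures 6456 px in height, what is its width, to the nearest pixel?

Width = 6456 × 1.760 = 11362.56.

11363 px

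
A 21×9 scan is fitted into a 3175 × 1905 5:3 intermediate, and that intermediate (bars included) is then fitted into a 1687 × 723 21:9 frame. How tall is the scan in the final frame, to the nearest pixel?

Inside the 3175×1905 canvas the scan is width-limited at 3175.00 × 1360.71.
5:3 in 1687×723: fills the height, so the intermediate becomes 1205.00 × 723.00 — a scale of ×0.3795.
Applying the same ×0.3795: 1360.71 → 516.43.

516 px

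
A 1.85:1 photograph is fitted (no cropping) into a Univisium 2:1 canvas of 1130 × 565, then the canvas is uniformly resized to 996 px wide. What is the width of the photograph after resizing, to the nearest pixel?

921 px

Fitted into 1130×565, the photograph spans the height; its width is 565 × 1.850 ≈ 1045.25 px.
Resizing to 996 px wide multiplies everything by 0.8814: 1045.25 → 921.30 px.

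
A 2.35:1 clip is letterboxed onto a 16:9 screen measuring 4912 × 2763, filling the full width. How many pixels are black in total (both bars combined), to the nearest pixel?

That makes the image 2090.2128 px tall (4912 / 2.350).
Leftover height: 2763 − 2090.2128 = 672.7872 px.
That's 672.7872 × 4912 ≈ 3304731 black pixels.

3304731 pixels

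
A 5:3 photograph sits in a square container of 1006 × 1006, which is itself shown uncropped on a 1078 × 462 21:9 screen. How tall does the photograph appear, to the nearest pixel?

277 px

5:3 in 1006×1006: fills the width, so the photograph is 1006.00 × 603.60.
Second fit — the square canvas into 1078×462 spans the height: 462.00 × 462.00 (×0.4592 from 1006×1006).
Applying the same ×0.4592: 603.60 → 277.20.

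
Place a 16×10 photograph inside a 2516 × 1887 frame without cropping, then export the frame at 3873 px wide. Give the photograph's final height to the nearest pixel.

2421 px

Fitted into 2516×1887, the photograph spans the width; its height is 2516 × 10/16 ≈ 1572.50 px.
The frame scales by 3873/2516 = 1.5393; 1572.50 × 1.5393 ≈ 2420.62 px.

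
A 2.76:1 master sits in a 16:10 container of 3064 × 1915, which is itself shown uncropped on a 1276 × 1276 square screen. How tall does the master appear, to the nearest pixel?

462 px

Inside the 3064×1915 canvas the master is width-limited at 3064.00 × 1110.14.
Second fit — the 16:10 canvas into 1276×1276 spans the width: 1276.00 × 797.50 (×0.4164 from 3064×1915).
The master scales with it: height 1110.14 × 0.4164 ≈ 462.32.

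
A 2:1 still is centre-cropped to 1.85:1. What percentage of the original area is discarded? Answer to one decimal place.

7.5%

Going from 2:1 to 1.85:1 means cutting width while keeping height.
Area ratio = (1.850)/(2.000) = 92.50%; the remaining 7.50% is cropped out.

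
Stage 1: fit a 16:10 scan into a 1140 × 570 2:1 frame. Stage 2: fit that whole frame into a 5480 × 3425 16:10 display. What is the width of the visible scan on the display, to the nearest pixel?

4384 px

First fit — 16:10 into 1140×570 spans the height: 912.00 × 570.00.
2:1 in 5480×3425: fills the width, so the intermediate becomes 5480.00 × 2740.00 — a scale of ×4.8070.
Applying the same ×4.8070: 912.00 → 4384.00.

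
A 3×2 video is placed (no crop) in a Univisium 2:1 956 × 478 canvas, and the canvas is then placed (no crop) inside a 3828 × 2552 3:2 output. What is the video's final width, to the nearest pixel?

2871 px

3×2 in 956×478: fills the height, so the video is 717.00 × 478.00.
Second fit — the Univisium 2:1 canvas into 3828×2552 spans the width: 3828.00 × 1914.00 (×4.0042 from 956×478).
So the video's width is 717.00 × 4.0042 ≈ 2871.00.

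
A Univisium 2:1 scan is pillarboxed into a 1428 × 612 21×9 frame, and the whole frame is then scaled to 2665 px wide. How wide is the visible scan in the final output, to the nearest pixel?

2284 px

Fitted into 1428×612, the scan spans the height; its width is 612 × 2/1 ≈ 1224.00 px.
Resizing to 2665 px wide multiplies everything by 1.8662: 1224.00 → 2284.29 px.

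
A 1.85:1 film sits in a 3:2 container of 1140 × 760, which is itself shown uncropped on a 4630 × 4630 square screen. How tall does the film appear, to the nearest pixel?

2503 px

Inside the 1140×760 canvas the film is width-limited at 1140.00 × 616.22.
The 3:2 canvas is width-limited in 4630×4630, giving 4630.00 × 3086.67; scale factor 4.0614.
So the film's height is 616.22 × 4.0614 ≈ 2502.70.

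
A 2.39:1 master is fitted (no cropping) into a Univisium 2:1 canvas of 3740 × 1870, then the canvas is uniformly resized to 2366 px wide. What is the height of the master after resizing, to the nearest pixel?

At 3740×1870 the master is width-limited, so height = 3740 / 2.390 ≈ 1564.85 px.
Scaling 3740 → 2366 is ×0.6326, so the height becomes 1564.85 × 0.6326 ≈ 989.96 px.

990 px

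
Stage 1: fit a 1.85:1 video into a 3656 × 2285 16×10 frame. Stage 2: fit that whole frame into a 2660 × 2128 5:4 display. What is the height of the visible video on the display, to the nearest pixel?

1438 px

First fit — 1.85:1 into 3656×2285 spans the width: 3656.00 × 1976.22.
The 16×10 canvas is width-limited in 2660×2128, giving 2660.00 × 1662.50; scale factor 0.7276.
The video scales with it: height 1976.22 × 0.7276 ≈ 1437.84.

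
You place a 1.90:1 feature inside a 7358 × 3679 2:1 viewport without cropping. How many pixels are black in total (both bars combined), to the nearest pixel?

1.90:1 is narrower than 2:1, so it spans the full height.
Content width = 3679 × 1.900 ≈ 6990.1000 px.
Leftover width: 7358 − 6990.1000 = 367.9000 px.
Bar area = 367.9000 × 3679 ≈ 1353504 px.

1353504 pixels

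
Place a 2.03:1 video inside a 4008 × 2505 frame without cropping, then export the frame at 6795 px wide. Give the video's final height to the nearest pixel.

Fitted into 4008×2505, the video spans the width; its height is 4008 / 2.030 ≈ 1974.38 px.
The frame scales by 6795/4008 = 1.6954; 1974.38 × 1.6954 ≈ 3347.29 px.

3347 px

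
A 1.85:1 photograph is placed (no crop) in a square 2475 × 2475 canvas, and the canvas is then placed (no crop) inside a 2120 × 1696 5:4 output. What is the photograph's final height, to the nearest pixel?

1.85:1 in 2475×2475: fills the width, so the photograph is 2475.00 × 1337.84.
The square canvas is height-limited in 2120×1696, giving 1696.00 × 1696.00; scale factor 0.6853.
The photograph scales with it: height 1337.84 × 0.6853 ≈ 916.76.

917 px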